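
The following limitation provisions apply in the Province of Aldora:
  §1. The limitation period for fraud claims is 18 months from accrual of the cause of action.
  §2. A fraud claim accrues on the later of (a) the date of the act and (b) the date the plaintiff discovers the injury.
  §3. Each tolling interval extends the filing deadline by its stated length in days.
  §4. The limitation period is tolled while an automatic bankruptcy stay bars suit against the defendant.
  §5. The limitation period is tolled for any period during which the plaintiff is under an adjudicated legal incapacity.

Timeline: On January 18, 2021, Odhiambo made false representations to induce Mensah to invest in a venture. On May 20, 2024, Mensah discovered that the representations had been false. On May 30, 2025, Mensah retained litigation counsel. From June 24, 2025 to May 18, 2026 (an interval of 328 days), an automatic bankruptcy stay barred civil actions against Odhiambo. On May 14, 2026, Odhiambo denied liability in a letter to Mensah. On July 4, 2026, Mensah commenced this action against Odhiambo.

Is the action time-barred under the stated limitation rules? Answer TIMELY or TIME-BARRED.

Taking the later of the act (January 18, 2021) and discovery (May 20, 2024), the claim accrued on May 20, 2024.
The untolled deadline — 18 months after May 20, 2024 — is November 20, 2025.
The period was tolled for 328 days by the automatic bankruptcy stay (June 24, 2025 to May 18, 2026), pushing the deadline to October 14, 2026.
Nothing else in the chronology tolls or restarts the period.
Mensah filed on July 4, 2026, before the October 14, 2026 deadline, so the action is timely.

TIMELY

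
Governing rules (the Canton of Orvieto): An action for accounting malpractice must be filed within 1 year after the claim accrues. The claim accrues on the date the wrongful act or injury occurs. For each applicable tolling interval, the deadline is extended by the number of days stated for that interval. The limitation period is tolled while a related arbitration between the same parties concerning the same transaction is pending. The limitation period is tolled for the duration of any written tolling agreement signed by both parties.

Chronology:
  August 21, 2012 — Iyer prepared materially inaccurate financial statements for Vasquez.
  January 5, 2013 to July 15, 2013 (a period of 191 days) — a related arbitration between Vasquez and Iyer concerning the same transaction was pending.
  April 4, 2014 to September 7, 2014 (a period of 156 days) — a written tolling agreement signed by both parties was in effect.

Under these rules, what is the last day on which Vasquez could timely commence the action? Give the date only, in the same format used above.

The claim accrued on August 21, 2012, the date of the act.
The untolled deadline — 1 year after August 21, 2012 — is August 21, 2013.
The pending related arbitration from January 5, 2013 to July 15, 2013 tolled the period for 191 days, extending the deadline to February 28, 2014.
The written tolling agreement starting April 4, 2014 came too late — the period had run on February 28, 2014 — and so does not extend the deadline.

February 28, 2014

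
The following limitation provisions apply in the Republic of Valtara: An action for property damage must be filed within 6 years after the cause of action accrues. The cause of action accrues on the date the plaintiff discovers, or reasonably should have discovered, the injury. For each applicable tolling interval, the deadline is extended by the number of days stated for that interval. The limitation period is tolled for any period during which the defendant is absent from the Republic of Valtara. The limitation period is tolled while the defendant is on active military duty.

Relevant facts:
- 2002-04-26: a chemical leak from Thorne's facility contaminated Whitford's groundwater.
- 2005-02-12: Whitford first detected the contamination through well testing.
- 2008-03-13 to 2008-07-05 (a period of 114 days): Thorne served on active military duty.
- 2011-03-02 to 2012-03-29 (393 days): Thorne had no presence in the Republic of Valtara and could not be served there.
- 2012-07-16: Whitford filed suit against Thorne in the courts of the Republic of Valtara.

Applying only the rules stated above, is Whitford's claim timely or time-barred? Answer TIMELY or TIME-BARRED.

TIME-BARRED

Under the discovery rule, the claim accrued on 2005-02-12, when Whitford discovered the injury — not on the 2002-04-26 date of the underlying act.
The untolled deadline — 6 years after 2005-02-12 — is 2011-02-12.
The defendant's active military service from 2008-03-13 to 2008-07-05 tolled the period for 114 days, extending the deadline to 2011-06-06.
The period was tolled for 393 days by the defendant's absence from the jurisdiction (2011-03-02 to 2012-03-29), pushing the deadline to 2012-07-03.
Filing on 2012-07-16 missed the 2012-07-03 deadline — the action is time-barred.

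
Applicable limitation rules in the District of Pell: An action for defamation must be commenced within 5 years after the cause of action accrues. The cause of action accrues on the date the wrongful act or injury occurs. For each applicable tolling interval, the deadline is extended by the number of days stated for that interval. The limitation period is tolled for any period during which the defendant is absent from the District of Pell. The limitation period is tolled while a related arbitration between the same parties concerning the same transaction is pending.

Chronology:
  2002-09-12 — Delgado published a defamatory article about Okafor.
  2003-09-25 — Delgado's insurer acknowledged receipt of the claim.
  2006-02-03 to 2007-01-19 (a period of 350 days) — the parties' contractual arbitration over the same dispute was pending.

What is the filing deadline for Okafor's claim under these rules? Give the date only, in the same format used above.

The cause of action accrued on 2002-09-12, the date of the act.
Adding the 5 years base period to 2002-09-12 gives a deadline of 2007-09-12, before any tolling.
The pending related arbitration from 2006-02-03 to 2007-01-19 tolled the period for 350 days, extending the deadline to 2008-08-27.
None of the other events listed affects the running of the period under the stated rules.

2008-08-27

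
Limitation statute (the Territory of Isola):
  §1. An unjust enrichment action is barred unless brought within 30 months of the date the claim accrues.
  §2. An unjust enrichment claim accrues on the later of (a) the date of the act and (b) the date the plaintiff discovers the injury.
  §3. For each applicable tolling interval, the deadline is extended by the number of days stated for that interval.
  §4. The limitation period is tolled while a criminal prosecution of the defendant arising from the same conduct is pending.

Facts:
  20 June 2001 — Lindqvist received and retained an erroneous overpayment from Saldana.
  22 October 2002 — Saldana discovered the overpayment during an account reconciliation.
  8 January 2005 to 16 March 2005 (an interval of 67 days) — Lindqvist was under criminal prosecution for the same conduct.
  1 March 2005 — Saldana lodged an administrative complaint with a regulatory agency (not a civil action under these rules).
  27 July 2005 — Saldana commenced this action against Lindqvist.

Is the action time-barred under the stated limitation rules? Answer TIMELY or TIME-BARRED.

The claim accrued on 22 October 2002 — the later of the 20 June 2001 act and the 22 October 2002 discovery.
Adding the 30 months base period to 22 October 2002 gives a deadline of 22 April 2005, before any tolling.
The period was tolled for 67 days by the pending criminal prosecution (8 January 2005 to 16 March 2005), pushing the deadline to 28 June 2005.
None of the other events listed affects the running of the period under the stated rules.
The 27 July 2005 filing falls after the 28 June 2005 deadline; the claim is time-barred.

TIME-BARRED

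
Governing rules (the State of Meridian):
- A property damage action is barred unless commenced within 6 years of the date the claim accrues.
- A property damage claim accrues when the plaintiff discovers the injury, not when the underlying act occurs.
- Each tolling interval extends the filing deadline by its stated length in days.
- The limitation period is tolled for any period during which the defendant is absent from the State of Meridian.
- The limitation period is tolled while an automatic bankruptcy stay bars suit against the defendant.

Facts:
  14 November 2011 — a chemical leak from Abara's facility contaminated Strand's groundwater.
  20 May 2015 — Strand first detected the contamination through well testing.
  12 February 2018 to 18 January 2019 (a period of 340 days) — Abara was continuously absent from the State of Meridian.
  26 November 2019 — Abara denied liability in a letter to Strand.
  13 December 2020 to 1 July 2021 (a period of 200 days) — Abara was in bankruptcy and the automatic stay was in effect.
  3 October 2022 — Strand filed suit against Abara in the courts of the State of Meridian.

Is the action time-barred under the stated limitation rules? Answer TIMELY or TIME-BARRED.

The claim did not accrue until Strand discovered the injury on 20 May 2015; the 14 November 2011 act date does not start the clock under the stated rule.
The untolled deadline — 6 years after 20 May 2015 — is 20 May 2021.
The period was tolled for 340 days by the defendant's absence from the jurisdiction (12 February 2018 to 18 January 2019), pushing the deadline to 25 April 2022.
The period was tolled for 200 days by the automatic bankruptcy stay (13 December 2020 to 1 July 2021), pushing the deadline to 11 November 2022.
Nothing else in the chronology tolls or restarts the period.
Strand filed on 3 October 2022, before the 11 November 2022 deadline, so the action is timely.

TIMELY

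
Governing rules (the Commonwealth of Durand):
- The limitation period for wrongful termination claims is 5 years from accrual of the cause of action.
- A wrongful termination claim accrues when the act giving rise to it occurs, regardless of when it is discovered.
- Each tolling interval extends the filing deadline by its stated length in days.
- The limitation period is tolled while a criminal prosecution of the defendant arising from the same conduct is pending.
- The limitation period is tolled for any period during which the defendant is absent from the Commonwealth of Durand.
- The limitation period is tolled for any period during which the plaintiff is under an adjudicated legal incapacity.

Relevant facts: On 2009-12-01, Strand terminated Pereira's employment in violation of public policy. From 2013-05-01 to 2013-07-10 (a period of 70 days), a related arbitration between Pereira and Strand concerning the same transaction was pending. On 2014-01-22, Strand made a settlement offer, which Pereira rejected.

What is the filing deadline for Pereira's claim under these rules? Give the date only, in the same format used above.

2014-12-01

The cause of action accrued on 2009-12-01, the date of the act.
The untolled deadline — 5 years after 2009-12-01 — is 2014-12-01.
Although a pending arbitration ran from 2013-05-01 to 2013-07-10, the stated rules do not make that a tolling event, so it is disregarded.
None of the other events listed affects the running of the period under the stated rules.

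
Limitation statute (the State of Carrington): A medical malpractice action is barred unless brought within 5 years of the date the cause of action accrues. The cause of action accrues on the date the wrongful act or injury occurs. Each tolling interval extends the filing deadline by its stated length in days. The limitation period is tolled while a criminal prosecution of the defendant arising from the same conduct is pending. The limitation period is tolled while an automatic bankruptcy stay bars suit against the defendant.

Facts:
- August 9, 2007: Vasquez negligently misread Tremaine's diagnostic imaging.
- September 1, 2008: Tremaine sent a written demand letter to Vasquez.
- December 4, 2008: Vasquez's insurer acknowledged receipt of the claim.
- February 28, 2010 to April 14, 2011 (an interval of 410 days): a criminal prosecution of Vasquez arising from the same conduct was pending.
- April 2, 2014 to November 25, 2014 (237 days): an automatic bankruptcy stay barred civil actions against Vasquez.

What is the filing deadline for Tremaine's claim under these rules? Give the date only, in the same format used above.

September 23, 2013

The claim accrued on August 9, 2007, when the wrongful act occurred.
The untolled deadline — 5 years after August 9, 2007 — is August 9, 2012.
Because the pending criminal prosecution ran from February 28, 2010 to April 14, 2011, the deadline is extended by 410 days to September 23, 2013.
The automatic bankruptcy stay from April 2, 2014 to November 25, 2014 began after the period had already run on September 23, 2013, so it has no tolling effect.
Nothing else in the chronology tolls or restarts the period.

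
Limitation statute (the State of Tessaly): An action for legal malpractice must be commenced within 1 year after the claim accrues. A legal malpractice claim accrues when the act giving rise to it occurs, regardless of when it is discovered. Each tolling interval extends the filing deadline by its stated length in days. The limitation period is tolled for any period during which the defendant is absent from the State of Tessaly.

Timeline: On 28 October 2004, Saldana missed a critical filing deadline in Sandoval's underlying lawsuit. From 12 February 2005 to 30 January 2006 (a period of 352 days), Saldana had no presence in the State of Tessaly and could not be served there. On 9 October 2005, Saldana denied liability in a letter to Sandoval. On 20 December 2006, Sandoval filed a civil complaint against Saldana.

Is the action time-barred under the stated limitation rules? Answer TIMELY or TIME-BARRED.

TIME-BARRED

The claim accrued on 28 October 2004, the date of the act.
The untolled deadline — 1 year after 28 October 2004 — is 28 October 2005.
The period was tolled for 352 days by the defendant's absence from the jurisdiction (12 February 2005 to 30 January 2006), pushing the deadline to 15 October 2006.
None of the other events listed affects the running of the period under the stated rules.
The 20 December 2006 filing falls after the 15 October 2006 deadline; the claim is time-barred.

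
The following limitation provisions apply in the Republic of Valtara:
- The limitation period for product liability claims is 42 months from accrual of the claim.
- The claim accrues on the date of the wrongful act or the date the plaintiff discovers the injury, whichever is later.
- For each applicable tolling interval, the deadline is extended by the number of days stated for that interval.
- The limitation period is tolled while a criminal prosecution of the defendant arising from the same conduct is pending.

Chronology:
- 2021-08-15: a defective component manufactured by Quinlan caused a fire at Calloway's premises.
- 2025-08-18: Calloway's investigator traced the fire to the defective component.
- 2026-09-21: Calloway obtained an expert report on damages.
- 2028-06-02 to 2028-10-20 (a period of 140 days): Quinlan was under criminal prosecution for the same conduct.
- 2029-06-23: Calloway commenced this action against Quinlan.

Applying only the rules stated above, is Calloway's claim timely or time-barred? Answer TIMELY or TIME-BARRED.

TIMELY

Taking the later of the act (2021-08-15) and discovery (2025-08-18), the claim accrued on 2025-08-18.
Adding the 42 months base period to 2025-08-18 gives a deadline of 2029-02-18, before any tolling.
Because the pending criminal prosecution ran from 2028-06-02 to 2028-10-20, the deadline is extended by 140 days to 2029-07-08.
Nothing else in the chronology tolls or restarts the period.
Calloway filed on 2029-06-23, before the 2029-07-08 deadline, so the action is timely.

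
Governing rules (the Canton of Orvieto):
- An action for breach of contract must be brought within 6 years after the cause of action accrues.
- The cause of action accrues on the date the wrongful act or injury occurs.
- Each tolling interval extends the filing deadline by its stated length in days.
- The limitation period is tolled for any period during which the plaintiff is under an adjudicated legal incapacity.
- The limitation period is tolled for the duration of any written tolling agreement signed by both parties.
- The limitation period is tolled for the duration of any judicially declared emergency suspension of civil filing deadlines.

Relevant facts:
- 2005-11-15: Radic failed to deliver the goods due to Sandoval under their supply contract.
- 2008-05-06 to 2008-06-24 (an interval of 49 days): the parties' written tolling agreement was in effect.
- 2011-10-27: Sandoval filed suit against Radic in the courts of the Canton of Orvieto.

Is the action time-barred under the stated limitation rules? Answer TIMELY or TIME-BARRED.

The limitation period began to run on 2005-11-15.
6 years from 2005-11-15 is 2011-11-15.
Because the written tolling agreement ran from 2008-05-06 to 2008-06-24, the deadline is extended by 49 days to 2012-01-03.
The 2011-10-27 filing precedes the 2012-01-03 deadline; the claim is timely.

TIMELY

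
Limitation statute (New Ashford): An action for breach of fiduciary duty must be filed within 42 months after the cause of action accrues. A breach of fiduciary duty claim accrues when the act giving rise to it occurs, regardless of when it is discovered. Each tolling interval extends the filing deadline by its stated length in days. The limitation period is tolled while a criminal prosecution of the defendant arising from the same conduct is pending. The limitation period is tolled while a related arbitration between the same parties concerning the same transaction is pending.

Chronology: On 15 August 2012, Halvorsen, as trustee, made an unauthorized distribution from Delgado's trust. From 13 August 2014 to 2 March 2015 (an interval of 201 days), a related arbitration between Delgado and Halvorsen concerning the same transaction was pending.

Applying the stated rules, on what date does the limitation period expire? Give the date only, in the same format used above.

The cause of action accrued on 15 August 2012, the date of the act.
Adding the 42 months base period to 15 August 2012 gives a deadline of 15 February 2016, before any tolling.
The period was tolled for 201 days by the pending related arbitration (13 August 2014 to 2 March 2015), pushing the deadline to 3 September 2016.

3 September 2016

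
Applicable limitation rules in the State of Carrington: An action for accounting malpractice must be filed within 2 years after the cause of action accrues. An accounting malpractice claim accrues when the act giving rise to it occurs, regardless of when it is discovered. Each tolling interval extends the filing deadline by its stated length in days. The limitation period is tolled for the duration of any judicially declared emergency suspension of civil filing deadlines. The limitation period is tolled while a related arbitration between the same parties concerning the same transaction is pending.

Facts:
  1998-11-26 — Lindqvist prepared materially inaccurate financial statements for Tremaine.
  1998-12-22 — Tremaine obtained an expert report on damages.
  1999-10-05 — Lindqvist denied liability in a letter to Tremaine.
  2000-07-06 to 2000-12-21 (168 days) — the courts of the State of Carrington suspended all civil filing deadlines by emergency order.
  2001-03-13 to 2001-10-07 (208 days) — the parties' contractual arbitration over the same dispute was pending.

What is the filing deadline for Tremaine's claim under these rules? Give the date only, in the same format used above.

The limitation period began to run on 1998-11-26.
Adding the 2 years base period to 1998-11-26 gives a deadline of 2000-11-26, before any tolling.
The emergency suspension of filing deadlines from 2000-07-06 to 2000-12-21 tolled the period for 168 days, extending the deadline to 2001-05-13.
The pending related arbitration from 2001-03-13 to 2001-10-07 tolled the period for 208 days, extending the deadline to 2001-12-07.
Nothing else in the chronology tolls or restarts the period.

2001-12-07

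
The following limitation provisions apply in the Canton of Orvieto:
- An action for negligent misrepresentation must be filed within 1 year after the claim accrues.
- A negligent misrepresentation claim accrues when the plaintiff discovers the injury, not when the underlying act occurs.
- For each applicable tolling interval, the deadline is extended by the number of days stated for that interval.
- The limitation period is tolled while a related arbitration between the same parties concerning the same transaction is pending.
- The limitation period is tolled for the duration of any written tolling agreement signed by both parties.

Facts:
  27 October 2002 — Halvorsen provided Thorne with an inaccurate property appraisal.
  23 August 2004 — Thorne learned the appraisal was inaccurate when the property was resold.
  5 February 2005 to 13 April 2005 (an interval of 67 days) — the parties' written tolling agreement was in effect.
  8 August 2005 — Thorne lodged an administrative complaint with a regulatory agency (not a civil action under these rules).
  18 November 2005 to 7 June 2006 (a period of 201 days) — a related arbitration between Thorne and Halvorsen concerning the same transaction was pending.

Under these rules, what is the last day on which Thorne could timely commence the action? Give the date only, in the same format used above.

29 October 2005

Under the discovery rule, the claim accrued on 23 August 2004, when Thorne discovered the injury — not on the 27 October 2002 date of the underlying act.
1 year from 23 August 2004 is 23 August 2005.
The period was tolled for 67 days by the written tolling agreement (5 February 2005 to 13 April 2005), pushing the deadline to 29 October 2005.
The pending related arbitration starting 18 November 2005 came too late — the period had run on 29 October 2005 — and so does not extend the deadline.
None of the other events listed affects the running of the period under the stated rules.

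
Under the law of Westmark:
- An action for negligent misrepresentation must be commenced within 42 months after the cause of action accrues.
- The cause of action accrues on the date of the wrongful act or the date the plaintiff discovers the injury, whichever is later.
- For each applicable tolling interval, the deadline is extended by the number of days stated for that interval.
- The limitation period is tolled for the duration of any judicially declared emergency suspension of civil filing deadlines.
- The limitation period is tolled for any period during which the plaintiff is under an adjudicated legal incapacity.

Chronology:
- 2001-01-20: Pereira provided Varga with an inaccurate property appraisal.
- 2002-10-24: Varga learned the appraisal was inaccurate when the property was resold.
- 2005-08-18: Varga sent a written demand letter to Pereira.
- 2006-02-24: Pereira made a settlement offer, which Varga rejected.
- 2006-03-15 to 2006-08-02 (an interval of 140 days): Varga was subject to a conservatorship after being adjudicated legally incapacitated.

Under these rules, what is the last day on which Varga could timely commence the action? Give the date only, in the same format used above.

Because discovery on 2002-10-24 post-dates the 2001-01-20 act, accrual under the later-of rule falls on 2002-10-24.
42 months from 2002-10-24 is 2006-04-24.
The period was tolled for 140 days by the plaintiff's legal incapacity (2006-03-15 to 2006-08-02), pushing the deadline to 2006-09-11.
Nothing else in the chronology tolls or restarts the period.

2006-09-11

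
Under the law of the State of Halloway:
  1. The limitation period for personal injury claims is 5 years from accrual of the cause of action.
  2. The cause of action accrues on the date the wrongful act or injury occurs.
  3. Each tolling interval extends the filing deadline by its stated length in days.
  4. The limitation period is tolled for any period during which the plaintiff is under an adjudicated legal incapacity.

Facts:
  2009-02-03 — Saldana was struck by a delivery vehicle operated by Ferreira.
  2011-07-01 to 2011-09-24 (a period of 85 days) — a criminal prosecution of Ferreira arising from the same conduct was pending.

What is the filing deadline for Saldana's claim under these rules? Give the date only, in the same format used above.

The claim accrued on 2009-02-03, when the wrongful act occurred.
The untolled deadline — 5 years after 2009-02-03 — is 2014-02-03.
Although a criminal prosecution ran from 2011-07-01 to 2011-09-24, the stated rules do not make that a tolling event, so it is disregarded.

2014-02-03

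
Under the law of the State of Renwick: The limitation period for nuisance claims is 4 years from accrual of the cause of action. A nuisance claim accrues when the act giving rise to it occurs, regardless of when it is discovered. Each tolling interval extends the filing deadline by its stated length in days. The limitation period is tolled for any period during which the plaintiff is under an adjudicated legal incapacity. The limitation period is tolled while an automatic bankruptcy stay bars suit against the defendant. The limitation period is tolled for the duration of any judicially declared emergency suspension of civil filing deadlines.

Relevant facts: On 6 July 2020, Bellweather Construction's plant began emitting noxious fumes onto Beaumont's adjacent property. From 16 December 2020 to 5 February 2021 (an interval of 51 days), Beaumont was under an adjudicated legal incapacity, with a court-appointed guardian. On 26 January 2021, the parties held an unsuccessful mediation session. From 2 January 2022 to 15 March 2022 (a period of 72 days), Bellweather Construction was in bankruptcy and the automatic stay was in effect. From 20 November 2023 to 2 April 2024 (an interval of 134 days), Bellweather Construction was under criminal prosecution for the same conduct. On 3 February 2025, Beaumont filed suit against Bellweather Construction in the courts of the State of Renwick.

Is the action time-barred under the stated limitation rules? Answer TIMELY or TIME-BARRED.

TIME-BARRED

The claim accrued on 6 July 2020, when the wrongful act occurred.
Adding the 4 years base period to 6 July 2020 gives a deadline of 6 July 2024, before any tolling.
The plaintiff's legal incapacity from 16 December 2020 to 5 February 2021 tolled the period for 51 days, extending the deadline to 26 August 2024.
The automatic bankruptcy stay from 2 January 2022 to 15 March 2022 tolled the period for 72 days, extending the deadline to 6 November 2024.
The pending criminal prosecution from 20 November 2023 to 2 April 2024 does not toll the period, because no stated rule makes a criminal prosecution a tolling event.
None of the other events listed affects the running of the period under the stated rules.
The 3 February 2025 filing falls after the 6 November 2024 deadline; the claim is time-barred.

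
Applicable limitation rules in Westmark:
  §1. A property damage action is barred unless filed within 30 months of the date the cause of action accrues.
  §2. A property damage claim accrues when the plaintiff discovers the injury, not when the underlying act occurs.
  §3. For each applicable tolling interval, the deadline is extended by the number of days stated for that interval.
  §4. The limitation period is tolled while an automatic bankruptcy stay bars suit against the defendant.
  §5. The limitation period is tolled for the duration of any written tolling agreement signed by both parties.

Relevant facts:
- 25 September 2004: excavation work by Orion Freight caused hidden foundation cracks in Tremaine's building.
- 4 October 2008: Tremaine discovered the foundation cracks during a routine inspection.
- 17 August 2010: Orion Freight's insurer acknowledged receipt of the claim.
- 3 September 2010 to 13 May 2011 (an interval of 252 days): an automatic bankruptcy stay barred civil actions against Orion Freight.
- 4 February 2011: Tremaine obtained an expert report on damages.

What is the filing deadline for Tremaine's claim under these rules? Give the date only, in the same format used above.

Accrual is tied to discovery, so the period began on 4 October 2008 rather than on 25 September 2004 when the act occurred.
30 months from 4 October 2008 is 4 April 2011.
The automatic bankruptcy stay from 3 September 2010 to 13 May 2011 tolled the period for 252 days, extending the deadline to 12 December 2011.
None of the other events listed affects the running of the period under the stated rules.

12 December 2011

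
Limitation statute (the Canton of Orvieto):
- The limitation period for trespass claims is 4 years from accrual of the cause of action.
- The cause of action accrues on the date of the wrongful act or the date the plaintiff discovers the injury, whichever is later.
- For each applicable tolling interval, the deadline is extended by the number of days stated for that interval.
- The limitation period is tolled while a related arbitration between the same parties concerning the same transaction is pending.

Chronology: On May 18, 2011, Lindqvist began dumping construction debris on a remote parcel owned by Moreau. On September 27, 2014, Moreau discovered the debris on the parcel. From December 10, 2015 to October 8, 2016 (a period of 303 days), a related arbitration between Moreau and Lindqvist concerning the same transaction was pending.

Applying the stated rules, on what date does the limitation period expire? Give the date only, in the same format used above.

Taking the later of the act (May 18, 2011) and discovery (September 27, 2014), the claim accrued on September 27, 2014.
4 years from September 27, 2014 is September 27, 2018.
The period was tolled for 303 days by the pending related arbitration (December 10, 2015 to October 8, 2016), pushing the deadline to July 27, 2019.

July 27, 2019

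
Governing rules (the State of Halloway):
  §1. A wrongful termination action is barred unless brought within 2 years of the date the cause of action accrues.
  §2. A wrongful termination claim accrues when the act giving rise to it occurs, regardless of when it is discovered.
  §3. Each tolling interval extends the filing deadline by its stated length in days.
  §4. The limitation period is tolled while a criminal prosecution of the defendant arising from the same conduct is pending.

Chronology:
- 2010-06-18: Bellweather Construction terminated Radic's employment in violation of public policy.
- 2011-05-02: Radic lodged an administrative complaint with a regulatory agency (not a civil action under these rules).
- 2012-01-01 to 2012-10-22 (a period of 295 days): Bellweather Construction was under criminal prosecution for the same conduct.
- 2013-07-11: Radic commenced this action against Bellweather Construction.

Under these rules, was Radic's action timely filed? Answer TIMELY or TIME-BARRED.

TIME-BARRED

The cause of action accrued on 2010-06-18, the date of the act.
Adding the 2 years base period to 2010-06-18 gives a deadline of 2012-06-18, before any tolling.
Because the pending criminal prosecution ran from 2012-01-01 to 2012-10-22, the deadline is extended by 295 days to 2013-04-09.
The other events in the timeline have no effect on the limitation period under the stated rules.
Radic filed on 2013-07-11, after the 2013-04-09 deadline, so the action is time-barred.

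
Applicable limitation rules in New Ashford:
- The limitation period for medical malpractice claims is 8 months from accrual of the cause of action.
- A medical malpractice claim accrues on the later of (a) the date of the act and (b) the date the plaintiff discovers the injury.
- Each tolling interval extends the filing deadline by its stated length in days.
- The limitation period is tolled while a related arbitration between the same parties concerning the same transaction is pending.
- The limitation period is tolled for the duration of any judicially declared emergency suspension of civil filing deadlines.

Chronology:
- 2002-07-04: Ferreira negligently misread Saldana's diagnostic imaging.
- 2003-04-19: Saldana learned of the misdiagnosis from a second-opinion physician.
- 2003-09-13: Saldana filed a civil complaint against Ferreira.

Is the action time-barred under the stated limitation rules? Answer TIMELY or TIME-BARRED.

TIMELY

Because discovery on 2003-04-19 post-dates the 2002-07-04 act, accrual under the later-of rule falls on 2003-04-19.
Adding the 8 months base period to 2003-04-19 gives a deadline of 2003-12-19, before any tolling.
Saldana filed on 2003-09-13, before the 2003-12-19 deadline, so the action is timely.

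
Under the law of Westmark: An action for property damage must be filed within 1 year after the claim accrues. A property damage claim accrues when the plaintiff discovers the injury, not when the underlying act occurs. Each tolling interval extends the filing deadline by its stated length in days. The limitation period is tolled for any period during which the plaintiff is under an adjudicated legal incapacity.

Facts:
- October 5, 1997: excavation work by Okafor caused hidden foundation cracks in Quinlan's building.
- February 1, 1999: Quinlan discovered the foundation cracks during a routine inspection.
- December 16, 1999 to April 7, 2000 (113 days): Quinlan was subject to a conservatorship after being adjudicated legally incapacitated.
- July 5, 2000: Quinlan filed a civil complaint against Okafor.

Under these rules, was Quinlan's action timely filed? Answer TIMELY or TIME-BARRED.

TIME-BARRED

Under the discovery rule, the claim accrued on February 1, 1999, when Quinlan discovered the injury — not on the October 5, 1997 date of the underlying act.
1 year from February 1, 1999 is February 1, 2000.
The period was tolled for 113 days by the plaintiff's legal incapacity (December 16, 1999 to April 7, 2000), pushing the deadline to May 24, 2000.
Filing on July 5, 2000 missed the May 24, 2000 deadline — the action is time-barred.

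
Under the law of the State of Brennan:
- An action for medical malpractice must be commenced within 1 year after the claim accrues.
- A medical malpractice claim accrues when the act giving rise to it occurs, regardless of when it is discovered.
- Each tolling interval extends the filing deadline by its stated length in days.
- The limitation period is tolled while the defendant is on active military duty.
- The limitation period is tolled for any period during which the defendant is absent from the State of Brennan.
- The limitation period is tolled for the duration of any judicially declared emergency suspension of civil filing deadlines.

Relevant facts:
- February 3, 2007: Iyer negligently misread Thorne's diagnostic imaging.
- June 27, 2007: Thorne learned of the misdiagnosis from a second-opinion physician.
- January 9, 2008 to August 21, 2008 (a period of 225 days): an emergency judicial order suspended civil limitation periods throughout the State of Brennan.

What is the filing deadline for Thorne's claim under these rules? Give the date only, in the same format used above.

Accrual is governed by the date of the act, so the period began to run on February 3, 2007; the later discovery on June 27, 2007 is irrelevant under the stated rule.
Adding the 1 year base period to February 3, 2007 gives a deadline of February 3, 2008, before any tolling.
The emergency suspension of filing deadlines from January 9, 2008 to August 21, 2008 tolled the period for 225 days, extending the deadline to September 15, 2008.

September 15, 2008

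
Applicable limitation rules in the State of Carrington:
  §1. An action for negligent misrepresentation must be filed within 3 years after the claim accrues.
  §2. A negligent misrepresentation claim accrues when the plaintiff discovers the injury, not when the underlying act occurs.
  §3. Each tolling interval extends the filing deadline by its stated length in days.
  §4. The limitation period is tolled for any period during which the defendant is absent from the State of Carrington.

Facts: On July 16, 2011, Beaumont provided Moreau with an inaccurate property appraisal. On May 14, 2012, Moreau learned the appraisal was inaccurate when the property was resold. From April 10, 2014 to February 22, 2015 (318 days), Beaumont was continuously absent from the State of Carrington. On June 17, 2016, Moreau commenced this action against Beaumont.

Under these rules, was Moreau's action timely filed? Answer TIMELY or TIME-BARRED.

TIME-BARRED

The claim did not accrue until Moreau discovered the injury on May 14, 2012; the July 16, 2011 act date does not start the clock under the stated rule.
3 years from May 14, 2012 is May 14, 2015.
The period was tolled for 318 days by the defendant's absence from the jurisdiction (April 10, 2014 to February 22, 2015), pushing the deadline to March 27, 2016.
Moreau filed on June 17, 2016, after the March 27, 2016 deadline, so the action is time-barred.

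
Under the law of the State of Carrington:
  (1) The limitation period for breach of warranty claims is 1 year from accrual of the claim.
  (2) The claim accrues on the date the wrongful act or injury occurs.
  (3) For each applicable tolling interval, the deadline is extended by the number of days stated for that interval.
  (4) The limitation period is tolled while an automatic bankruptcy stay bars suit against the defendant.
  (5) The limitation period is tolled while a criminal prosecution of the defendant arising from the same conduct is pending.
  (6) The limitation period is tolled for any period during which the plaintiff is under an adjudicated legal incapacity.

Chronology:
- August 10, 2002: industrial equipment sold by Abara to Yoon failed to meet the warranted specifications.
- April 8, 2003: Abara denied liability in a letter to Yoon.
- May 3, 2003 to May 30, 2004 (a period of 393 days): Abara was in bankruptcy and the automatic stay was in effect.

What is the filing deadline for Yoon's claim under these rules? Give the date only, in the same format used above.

September 6, 2004

The limitation period began to run on August 10, 2002.
The untolled deadline — 1 year after August 10, 2002 — is August 10, 2003.
Because the automatic bankruptcy stay ran from May 3, 2003 to May 30, 2004, the deadline is extended by 393 days to September 6, 2004.
Nothing else in the chronology tolls or restarts the period.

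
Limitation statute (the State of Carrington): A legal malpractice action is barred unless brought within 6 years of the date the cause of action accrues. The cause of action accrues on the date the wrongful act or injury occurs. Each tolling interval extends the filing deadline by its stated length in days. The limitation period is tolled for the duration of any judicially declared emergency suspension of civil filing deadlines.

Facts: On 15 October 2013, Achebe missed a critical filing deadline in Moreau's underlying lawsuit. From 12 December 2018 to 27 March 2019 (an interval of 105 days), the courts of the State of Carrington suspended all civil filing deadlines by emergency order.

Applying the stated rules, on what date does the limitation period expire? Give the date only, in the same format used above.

The claim accrued on 15 October 2013, when the wrongful act occurred.
6 years from 15 October 2013 is 15 October 2019.
The emergency suspension of filing deadlines from 12 December 2018 to 27 March 2019 tolled the period for 105 days, extending the deadline to 28 January 2020.

28 January 2020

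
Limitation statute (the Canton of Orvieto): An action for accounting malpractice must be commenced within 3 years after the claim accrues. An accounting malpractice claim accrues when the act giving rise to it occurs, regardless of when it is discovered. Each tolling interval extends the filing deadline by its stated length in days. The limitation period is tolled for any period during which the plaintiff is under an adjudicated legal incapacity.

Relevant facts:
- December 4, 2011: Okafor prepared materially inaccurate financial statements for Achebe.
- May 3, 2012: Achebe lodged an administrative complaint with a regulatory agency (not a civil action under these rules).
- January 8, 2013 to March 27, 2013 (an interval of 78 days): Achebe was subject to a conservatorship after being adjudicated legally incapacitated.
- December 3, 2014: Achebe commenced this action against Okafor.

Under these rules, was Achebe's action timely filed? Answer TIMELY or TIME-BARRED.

TIMELY

The limitation period began to run on December 4, 2011.
3 years from December 4, 2011 is December 4, 2014.
The period was tolled for 78 days by the plaintiff's legal incapacity (January 8, 2013 to March 27, 2013), pushing the deadline to February 20, 2015.
None of the other events listed affects the running of the period under the stated rules.
Filing on December 3, 2014 beat the February 20, 2015 deadline — the action is timely.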